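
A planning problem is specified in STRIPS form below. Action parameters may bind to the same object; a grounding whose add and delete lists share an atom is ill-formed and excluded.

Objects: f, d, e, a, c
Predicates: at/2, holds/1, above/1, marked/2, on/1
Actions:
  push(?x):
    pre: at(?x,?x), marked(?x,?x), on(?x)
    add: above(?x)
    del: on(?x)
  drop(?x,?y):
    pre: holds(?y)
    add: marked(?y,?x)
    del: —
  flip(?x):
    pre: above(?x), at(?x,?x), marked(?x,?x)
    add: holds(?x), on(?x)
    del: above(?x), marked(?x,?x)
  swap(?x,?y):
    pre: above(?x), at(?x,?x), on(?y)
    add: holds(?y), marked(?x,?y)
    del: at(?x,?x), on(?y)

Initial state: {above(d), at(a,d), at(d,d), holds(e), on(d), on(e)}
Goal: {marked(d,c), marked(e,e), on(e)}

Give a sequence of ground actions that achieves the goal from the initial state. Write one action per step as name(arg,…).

1. drop(e,e)  →  {above(d), at(a,d), at(d,d), holds(e), marked(e,e), on(d), on(e)}
2. swap(d,d)  →  {above(d), at(a,d), holds(d), holds(e), marked(d,d), marked(e,e), on(e)}
3. drop(c,d)  →  {above(d), at(a,d), holds(d), holds(e), marked(d,c), marked(d,d), marked(e,e), on(e)}

drop(e,e); swap(d,d); drop(c,d)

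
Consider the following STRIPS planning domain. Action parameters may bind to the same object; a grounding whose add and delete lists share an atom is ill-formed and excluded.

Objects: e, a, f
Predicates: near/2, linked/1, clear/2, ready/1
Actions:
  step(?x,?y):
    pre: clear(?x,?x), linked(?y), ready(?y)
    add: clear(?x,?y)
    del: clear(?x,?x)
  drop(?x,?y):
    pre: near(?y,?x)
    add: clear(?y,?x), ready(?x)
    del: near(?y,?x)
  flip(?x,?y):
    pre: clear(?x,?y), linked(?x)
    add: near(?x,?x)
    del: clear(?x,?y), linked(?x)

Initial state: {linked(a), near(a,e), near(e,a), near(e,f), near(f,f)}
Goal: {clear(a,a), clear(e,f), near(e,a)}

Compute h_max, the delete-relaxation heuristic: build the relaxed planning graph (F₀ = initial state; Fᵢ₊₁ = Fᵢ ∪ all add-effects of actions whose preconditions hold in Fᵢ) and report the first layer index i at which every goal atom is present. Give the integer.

F0 = init (5 atoms)
F1 = F0 ∪ {clear(a,e), clear(e,a), clear(e,f), clear(f,f), ready(a), ready(e), ready(f)}  (12 atoms)
F2 = F1 ∪ {clear(f,a), near(a,a)}  (14 atoms)
F3 = F2 ∪ {clear(a,a)}  (15 atoms)
goal ⊆ F3  ⇒  h_max = 3

3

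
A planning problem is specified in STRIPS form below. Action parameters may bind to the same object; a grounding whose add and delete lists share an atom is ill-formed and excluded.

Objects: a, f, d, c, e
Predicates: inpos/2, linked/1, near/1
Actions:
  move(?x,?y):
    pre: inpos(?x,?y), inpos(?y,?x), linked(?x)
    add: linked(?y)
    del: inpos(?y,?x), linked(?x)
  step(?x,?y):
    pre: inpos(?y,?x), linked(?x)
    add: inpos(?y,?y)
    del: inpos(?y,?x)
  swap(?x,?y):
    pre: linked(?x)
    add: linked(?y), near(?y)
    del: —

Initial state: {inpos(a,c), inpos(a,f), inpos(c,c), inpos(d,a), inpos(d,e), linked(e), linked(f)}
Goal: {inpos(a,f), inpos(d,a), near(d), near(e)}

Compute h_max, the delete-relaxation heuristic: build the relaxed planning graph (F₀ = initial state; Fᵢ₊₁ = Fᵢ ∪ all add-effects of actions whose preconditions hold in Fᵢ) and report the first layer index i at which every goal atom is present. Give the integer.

F0 = init (7 atoms)
F1 = F0 ∪ {inpos(a,a), inpos(d,d), linked(a), linked(c), linked(d), near(a), near(c), near(d), near(e), near(f)}  (17 atoms)
goal ⊆ F1  ⇒  h_max = 1

1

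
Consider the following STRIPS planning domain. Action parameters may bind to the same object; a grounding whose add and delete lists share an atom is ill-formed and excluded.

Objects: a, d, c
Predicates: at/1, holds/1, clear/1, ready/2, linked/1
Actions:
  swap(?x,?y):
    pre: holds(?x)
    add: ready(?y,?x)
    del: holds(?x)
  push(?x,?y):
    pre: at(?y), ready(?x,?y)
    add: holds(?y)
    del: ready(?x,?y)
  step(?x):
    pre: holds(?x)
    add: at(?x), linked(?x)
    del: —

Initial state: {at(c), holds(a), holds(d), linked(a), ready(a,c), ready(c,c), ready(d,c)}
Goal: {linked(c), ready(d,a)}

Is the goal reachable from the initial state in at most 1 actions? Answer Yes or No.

No

1. swap(a,d)  →  {at(c), holds(d), linked(a), ready(a,c), ready(c,c), ready(d,a), ready(d,c)}
2. push(a,c)  →  {at(c), holds(c), holds(d), linked(a), ready(c,c), ready(d,a), ready(d,c)}
3. step(c)  →  {at(c), holds(c), holds(d), linked(a), linked(c), ready(c,c), ready(d,a), ready(d,c)}
optimal plan length = 3; 3 > 1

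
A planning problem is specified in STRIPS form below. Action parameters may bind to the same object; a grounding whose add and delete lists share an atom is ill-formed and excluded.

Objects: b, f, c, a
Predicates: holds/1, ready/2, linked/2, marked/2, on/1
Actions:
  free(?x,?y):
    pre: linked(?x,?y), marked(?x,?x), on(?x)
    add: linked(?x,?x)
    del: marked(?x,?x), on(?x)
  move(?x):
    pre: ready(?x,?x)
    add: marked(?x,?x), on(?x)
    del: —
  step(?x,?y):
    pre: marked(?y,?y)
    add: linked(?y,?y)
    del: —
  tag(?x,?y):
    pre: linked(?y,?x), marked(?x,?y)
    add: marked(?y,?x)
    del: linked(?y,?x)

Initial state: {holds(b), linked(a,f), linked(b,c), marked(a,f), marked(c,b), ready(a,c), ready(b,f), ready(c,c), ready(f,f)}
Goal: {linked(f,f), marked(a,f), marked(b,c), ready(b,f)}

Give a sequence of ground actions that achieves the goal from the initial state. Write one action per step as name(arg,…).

move(f); step(b,f); tag(c,b)

1. move(f)  →  {holds(b), linked(a,f), linked(b,c), marked(a,f), marked(c,b), marked(f,f), on(f), ready(a,c), ready(b,f), ready(c,c), ready(f,f)}
2. step(b,f)  →  {holds(b), linked(a,f), linked(b,c), linked(f,f), marked(a,f), marked(c,b), marked(f,f), on(f), ready(a,c), ready(b,f), ready(c,c), ready(f,f)}
3. tag(c,b)  →  {holds(b), linked(a,f), linked(f,f), marked(a,f), marked(b,c), marked(c,b), marked(f,f), on(f), ready(a,c), ready(b,f), ready(c,c), ready(f,f)}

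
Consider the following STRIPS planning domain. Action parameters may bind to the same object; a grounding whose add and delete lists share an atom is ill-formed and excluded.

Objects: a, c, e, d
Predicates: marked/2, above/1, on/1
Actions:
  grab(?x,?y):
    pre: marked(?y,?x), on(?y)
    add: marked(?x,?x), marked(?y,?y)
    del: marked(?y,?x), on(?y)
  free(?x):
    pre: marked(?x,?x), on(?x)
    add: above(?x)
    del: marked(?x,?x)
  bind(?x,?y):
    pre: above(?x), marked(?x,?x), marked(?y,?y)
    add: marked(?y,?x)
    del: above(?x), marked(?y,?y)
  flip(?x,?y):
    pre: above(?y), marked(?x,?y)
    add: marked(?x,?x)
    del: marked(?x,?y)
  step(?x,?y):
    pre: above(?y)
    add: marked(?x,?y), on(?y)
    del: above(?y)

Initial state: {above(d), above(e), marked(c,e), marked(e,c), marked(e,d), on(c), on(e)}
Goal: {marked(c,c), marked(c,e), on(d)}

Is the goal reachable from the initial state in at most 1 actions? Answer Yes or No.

No

1. grab(c,e)  →  {above(d), above(e), marked(c,c), marked(c,e), marked(e,d), marked(e,e), on(c)}
2. step(a,d)  →  {above(e), marked(a,d), marked(c,c), marked(c,e), marked(e,d), marked(e,e), on(c), on(d)}
optimal plan length = 2; 2 > 1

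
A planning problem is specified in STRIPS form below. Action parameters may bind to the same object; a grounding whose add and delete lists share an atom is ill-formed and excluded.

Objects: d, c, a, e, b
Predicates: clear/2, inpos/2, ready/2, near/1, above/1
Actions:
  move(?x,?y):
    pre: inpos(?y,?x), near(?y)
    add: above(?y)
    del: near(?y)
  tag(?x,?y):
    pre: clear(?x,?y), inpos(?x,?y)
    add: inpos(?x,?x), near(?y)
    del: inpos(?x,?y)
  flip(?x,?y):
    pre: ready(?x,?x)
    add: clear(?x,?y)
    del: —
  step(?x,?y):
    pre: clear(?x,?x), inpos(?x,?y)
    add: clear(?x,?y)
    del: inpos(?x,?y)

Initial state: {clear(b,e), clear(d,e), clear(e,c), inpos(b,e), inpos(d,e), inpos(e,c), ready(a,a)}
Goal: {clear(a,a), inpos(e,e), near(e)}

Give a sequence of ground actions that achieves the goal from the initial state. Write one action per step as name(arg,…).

1. tag(d,e)  →  {clear(b,e), clear(d,e), clear(e,c), inpos(b,e), inpos(d,d), inpos(e,c), near(e), ready(a,a)}
2. tag(e,c)  →  {clear(b,e), clear(d,e), clear(e,c), inpos(b,e), inpos(d,d), inpos(e,e), near(c), near(e), ready(a,a)}
3. flip(a,a)  →  {clear(a,a), clear(b,e), clear(d,e), clear(e,c), inpos(b,e), inpos(d,d), inpos(e,e), near(c), near(e), ready(a,a)}

tag(d,e); tag(e,c); flip(a,a)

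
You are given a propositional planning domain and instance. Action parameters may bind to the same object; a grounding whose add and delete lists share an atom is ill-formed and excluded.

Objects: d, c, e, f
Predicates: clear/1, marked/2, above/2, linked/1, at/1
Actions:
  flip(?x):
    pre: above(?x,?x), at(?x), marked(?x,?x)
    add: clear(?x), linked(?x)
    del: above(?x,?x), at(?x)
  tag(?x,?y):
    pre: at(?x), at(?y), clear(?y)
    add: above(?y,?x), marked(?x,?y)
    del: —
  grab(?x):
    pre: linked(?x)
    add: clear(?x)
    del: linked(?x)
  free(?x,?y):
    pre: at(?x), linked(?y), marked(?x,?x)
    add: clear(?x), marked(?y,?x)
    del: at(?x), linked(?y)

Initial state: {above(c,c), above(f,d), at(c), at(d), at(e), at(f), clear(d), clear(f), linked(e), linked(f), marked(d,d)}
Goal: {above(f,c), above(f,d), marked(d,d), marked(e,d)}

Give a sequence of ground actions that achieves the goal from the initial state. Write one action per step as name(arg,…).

tag(c,f); tag(e,d)

1. tag(c,f)  →  {above(c,c), above(f,c), above(f,d), at(c), at(d), at(e), at(f), clear(d), clear(f), linked(e), linked(f), marked(c,f), marked(d,d)}
2. tag(e,d)  →  {above(c,c), above(d,e), above(f,c), above(f,d), at(c), at(d), at(e), at(f), clear(d), clear(f), linked(e), linked(f), marked(c,f), marked(d,d), marked(e,d)}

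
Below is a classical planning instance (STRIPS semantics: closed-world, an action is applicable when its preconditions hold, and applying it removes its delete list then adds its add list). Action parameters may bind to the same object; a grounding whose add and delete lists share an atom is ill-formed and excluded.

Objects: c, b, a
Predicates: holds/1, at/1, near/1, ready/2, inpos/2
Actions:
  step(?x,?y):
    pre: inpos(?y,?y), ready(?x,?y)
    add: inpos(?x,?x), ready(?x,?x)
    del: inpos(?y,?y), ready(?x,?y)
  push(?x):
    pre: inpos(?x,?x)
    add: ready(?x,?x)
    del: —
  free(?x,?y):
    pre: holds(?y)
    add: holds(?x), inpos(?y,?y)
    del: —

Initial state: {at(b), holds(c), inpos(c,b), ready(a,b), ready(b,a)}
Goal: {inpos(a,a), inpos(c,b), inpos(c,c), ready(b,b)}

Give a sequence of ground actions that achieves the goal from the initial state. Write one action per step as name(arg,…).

free(b,c); free(c,b); push(b); step(a,b)

1. free(b,c)  →  {at(b), holds(b), holds(c), inpos(c,b), inpos(c,c), ready(a,b), ready(b,a)}
2. free(c,b)  →  {at(b), holds(b), holds(c), inpos(b,b), inpos(c,b), inpos(c,c), ready(a,b), ready(b,a)}
3. push(b)  →  {at(b), holds(b), holds(c), inpos(b,b), inpos(c,b), inpos(c,c), ready(a,b), ready(b,a), ready(b,b)}
4. step(a,b)  →  {at(b), holds(b), holds(c), inpos(a,a), inpos(c,b), inpos(c,c), ready(a,a), ready(b,a), ready(b,b)}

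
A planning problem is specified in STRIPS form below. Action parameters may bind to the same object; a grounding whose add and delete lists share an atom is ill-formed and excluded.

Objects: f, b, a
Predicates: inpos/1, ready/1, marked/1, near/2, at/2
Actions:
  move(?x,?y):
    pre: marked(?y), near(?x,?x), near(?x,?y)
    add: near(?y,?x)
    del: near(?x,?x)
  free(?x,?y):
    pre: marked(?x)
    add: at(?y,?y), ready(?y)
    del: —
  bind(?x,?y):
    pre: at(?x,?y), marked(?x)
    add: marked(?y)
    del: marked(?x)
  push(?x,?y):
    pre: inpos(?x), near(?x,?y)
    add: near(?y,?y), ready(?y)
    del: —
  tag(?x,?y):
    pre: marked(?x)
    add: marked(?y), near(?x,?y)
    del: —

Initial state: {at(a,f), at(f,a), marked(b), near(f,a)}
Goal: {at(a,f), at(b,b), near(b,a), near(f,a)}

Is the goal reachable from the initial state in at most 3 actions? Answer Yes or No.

Yes

1. free(b,b)  →  {at(a,f), at(b,b), at(f,a), marked(b), near(f,a), ready(b)}
2. tag(b,a)  →  {at(a,f), at(b,b), at(f,a), marked(a), marked(b), near(b,a), near(f,a), ready(b)}
optimal plan length = 2; 2 ≤ 3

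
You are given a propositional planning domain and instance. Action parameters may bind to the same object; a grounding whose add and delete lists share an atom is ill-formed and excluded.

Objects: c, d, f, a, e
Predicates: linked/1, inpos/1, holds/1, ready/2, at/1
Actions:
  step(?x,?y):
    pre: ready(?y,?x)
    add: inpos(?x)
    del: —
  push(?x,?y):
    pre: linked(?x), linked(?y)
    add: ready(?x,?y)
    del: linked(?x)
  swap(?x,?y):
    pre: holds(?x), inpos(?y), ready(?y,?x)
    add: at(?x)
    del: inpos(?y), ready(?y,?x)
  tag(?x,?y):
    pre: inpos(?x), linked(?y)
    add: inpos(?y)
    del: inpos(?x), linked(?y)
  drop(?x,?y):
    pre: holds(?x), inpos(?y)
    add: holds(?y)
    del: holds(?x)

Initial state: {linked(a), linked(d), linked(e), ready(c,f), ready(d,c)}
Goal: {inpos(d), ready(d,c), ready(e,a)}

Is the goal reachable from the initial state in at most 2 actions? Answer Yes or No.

1. step(c,d)  →  {inpos(c), linked(a), linked(d), linked(e), ready(c,f), ready(d,c)}
2. push(e,a)  →  {inpos(c), linked(a), linked(d), ready(c,f), ready(d,c), ready(e,a)}
3. tag(c,d)  →  {inpos(d), linked(a), ready(c,f), ready(d,c), ready(e,a)}
optimal plan length = 3; 3 > 2

No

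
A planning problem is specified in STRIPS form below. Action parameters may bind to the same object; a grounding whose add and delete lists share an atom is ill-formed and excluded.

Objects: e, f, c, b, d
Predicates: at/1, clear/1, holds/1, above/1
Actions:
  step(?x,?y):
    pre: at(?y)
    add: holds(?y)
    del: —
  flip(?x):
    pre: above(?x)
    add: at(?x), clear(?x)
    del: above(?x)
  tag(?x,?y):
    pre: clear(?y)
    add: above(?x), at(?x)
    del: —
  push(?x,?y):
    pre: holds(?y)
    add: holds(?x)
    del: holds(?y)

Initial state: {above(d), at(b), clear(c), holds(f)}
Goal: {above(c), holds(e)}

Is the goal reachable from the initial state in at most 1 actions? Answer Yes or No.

1. tag(c,c)  →  {above(c), above(d), at(b), at(c), clear(c), holds(f)}
2. push(e,f)  →  {above(c), above(d), at(b), at(c), clear(c), holds(e)}
optimal plan length = 2; 2 > 1

No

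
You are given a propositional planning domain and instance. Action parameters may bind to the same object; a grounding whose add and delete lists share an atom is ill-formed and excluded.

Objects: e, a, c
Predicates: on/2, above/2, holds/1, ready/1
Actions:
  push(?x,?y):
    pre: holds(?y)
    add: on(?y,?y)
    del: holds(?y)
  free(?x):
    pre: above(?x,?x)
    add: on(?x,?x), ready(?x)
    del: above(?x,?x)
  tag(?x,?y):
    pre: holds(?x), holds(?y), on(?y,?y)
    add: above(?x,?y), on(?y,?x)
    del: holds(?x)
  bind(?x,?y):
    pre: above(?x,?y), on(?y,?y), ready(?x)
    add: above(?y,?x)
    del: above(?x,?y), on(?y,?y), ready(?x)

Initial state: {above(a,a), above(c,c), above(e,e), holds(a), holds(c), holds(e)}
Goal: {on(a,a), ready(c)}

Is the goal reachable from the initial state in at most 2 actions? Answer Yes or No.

1. push(e,a)  →  {above(a,a), above(c,c), above(e,e), holds(c), holds(e), on(a,a)}
2. free(c)  →  {above(a,a), above(e,e), holds(c), holds(e), on(a,a), on(c,c), ready(c)}
optimal plan length = 2; 2 ≤ 2

Yes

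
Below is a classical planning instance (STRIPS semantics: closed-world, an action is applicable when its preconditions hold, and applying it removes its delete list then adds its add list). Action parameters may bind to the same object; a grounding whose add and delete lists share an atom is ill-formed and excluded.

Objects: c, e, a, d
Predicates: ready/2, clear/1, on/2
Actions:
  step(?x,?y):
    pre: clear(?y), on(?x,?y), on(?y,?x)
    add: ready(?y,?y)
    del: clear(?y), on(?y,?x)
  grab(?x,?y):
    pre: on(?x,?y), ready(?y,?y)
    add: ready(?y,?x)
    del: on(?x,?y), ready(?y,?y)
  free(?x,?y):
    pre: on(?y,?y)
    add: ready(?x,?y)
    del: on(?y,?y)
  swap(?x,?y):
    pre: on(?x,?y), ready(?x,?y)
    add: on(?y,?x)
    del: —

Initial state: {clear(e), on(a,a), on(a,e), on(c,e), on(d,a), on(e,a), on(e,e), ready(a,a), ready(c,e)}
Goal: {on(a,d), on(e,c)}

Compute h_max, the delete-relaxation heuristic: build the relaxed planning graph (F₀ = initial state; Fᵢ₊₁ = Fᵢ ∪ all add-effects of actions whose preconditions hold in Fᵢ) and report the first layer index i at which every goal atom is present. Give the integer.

2

F0 = init (9 atoms)
F1 = F0 ∪ {on(e,c), ready(a,d), ready(a,e), ready(c,a), ready(d,a), ready(d,e), ready(e,a), ready(e,e)}  (17 atoms)
F2 = F1 ∪ {on(a,d), ready(e,c)}  (19 atoms)
goal ⊆ F2  ⇒  h_max = 2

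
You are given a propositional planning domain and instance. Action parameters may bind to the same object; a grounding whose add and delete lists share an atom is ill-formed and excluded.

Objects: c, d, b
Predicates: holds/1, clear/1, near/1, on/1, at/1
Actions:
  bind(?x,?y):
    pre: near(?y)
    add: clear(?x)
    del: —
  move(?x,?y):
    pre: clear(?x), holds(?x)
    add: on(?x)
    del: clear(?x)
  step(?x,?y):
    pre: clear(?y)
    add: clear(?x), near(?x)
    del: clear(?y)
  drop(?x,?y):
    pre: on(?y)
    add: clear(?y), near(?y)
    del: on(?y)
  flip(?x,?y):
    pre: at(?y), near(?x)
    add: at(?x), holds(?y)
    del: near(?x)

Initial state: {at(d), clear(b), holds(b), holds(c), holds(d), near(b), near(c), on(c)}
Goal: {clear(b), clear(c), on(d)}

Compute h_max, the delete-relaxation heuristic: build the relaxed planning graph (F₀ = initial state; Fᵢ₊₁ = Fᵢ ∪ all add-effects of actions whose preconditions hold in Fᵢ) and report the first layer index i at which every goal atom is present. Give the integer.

F0 = init (8 atoms)
F1 = F0 ∪ {at(b), at(c), clear(c), clear(d), near(d), on(b)}  (14 atoms)
F2 = F1 ∪ {on(d)}  (15 atoms)
goal ⊆ F2  ⇒  h_max = 2

2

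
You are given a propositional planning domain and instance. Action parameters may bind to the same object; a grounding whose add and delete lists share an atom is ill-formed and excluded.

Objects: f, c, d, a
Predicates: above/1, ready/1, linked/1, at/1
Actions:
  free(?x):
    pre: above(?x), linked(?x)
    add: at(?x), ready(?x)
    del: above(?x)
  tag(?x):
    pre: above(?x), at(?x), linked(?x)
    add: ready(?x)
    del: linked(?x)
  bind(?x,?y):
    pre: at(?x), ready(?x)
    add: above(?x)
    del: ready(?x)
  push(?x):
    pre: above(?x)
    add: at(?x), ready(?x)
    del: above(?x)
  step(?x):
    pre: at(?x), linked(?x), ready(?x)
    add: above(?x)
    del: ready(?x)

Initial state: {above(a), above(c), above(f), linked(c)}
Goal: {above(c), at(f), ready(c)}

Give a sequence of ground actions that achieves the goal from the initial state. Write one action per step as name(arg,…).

1. free(c)  →  {above(a), above(f), at(c), linked(c), ready(c)}
2. bind(c,f)  →  {above(a), above(c), above(f), at(c), linked(c)}
3. tag(c)  →  {above(a), above(c), above(f), at(c), ready(c)}
4. push(f)  →  {above(a), above(c), at(c), at(f), ready(c), ready(f)}

free(c); bind(c,f); tag(c); push(f)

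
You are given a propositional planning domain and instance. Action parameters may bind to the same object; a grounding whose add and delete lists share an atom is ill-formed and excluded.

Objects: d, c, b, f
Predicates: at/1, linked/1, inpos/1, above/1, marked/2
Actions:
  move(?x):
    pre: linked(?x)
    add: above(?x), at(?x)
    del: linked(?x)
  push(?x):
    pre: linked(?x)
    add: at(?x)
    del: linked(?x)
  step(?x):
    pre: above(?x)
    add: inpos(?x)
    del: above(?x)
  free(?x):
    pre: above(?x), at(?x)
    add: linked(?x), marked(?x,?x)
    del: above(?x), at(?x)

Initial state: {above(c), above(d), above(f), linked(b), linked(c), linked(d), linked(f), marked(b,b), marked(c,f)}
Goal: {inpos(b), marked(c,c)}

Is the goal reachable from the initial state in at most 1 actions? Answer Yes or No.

No

1. move(c)  →  {above(c), above(d), above(f), at(c), linked(b), linked(d), linked(f), marked(b,b), marked(c,f)}
2. move(b)  →  {above(b), above(c), above(d), above(f), at(b), at(c), linked(d), linked(f), marked(b,b), marked(c,f)}
3. step(b)  →  {above(c), above(d), above(f), at(b), at(c), inpos(b), linked(d), linked(f), marked(b,b), marked(c,f)}
4. free(c)  →  {above(d), above(f), at(b), inpos(b), linked(c), linked(d), linked(f), marked(b,b), marked(c,c), marked(c,f)}
optimal plan length = 4; 4 > 1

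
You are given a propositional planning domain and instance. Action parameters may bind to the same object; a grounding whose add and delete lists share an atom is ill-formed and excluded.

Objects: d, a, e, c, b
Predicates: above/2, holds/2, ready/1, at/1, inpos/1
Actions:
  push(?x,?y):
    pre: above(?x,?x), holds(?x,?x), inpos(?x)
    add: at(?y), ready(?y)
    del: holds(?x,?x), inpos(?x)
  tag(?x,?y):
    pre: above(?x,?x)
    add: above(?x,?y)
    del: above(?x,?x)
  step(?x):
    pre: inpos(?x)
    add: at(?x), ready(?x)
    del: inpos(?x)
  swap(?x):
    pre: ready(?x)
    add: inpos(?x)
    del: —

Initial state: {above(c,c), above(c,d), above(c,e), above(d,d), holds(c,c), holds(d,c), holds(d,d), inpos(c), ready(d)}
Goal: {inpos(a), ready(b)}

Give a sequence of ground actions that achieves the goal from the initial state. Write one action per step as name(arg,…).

push(c,a); swap(d); push(d,b); swap(a)

1. push(c,a)  →  {above(c,c), above(c,d), above(c,e), above(d,d), at(a), holds(d,c), holds(d,d), ready(a), ready(d)}
2. swap(d)  →  {above(c,c), above(c,d), above(c,e), above(d,d), at(a), holds(d,c), holds(d,d), inpos(d), ready(a), ready(d)}
3. push(d,b)  →  {above(c,c), above(c,d), above(c,e), above(d,d), at(a), at(b), holds(d,c), ready(a), ready(b), ready(d)}
4. swap(a)  →  {above(c,c), above(c,d), above(c,e), above(d,d), at(a), at(b), holds(d,c), inpos(a), ready(a), ready(b), ready(d)}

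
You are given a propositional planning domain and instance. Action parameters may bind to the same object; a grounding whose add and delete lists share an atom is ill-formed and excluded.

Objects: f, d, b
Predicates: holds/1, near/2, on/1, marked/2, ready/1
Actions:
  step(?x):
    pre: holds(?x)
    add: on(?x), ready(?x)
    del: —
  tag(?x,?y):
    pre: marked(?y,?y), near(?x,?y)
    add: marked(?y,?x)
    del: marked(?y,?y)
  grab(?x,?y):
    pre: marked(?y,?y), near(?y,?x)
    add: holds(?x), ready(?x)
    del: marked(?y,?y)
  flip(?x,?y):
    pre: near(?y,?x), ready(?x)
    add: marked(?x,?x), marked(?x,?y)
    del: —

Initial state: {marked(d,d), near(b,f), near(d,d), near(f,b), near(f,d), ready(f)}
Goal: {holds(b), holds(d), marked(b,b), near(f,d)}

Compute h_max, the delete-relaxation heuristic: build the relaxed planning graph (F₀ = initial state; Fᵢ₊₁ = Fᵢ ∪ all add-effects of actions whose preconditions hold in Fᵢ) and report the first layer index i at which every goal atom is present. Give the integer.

3

F0 = init (6 atoms)
F1 = F0 ∪ {holds(d), marked(d,f), marked(f,b), marked(f,f), ready(d)}  (11 atoms)
F2 = F1 ∪ {holds(b), on(d), ready(b)}  (14 atoms)
F3 = F2 ∪ {marked(b,b), marked(b,f), on(b)}  (17 atoms)
goal ⊆ F3  ⇒  h_max = 3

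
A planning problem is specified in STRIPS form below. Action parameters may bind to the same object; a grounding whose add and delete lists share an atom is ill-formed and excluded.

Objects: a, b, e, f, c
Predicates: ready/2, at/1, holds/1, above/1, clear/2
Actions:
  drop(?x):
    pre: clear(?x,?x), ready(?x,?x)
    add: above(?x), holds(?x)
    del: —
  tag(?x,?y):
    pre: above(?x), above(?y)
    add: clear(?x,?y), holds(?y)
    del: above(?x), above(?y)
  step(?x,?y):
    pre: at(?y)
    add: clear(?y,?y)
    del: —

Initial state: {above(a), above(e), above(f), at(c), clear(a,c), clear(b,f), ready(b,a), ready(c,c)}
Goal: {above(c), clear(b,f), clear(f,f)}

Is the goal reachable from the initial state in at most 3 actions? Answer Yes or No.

Yes

1. tag(f,f)  →  {above(a), above(e), at(c), clear(a,c), clear(b,f), clear(f,f), holds(f), ready(b,a), ready(c,c)}
2. step(a,c)  →  {above(a), above(e), at(c), clear(a,c), clear(b,f), clear(c,c), clear(f,f), holds(f), ready(b,a), ready(c,c)}
3. drop(c)  →  {above(a), above(c), above(e), at(c), clear(a,c), clear(b,f), clear(c,c), clear(f,f), holds(c), holds(f), ready(b,a), ready(c,c)}
optimal plan length = 3; 3 ≤ 3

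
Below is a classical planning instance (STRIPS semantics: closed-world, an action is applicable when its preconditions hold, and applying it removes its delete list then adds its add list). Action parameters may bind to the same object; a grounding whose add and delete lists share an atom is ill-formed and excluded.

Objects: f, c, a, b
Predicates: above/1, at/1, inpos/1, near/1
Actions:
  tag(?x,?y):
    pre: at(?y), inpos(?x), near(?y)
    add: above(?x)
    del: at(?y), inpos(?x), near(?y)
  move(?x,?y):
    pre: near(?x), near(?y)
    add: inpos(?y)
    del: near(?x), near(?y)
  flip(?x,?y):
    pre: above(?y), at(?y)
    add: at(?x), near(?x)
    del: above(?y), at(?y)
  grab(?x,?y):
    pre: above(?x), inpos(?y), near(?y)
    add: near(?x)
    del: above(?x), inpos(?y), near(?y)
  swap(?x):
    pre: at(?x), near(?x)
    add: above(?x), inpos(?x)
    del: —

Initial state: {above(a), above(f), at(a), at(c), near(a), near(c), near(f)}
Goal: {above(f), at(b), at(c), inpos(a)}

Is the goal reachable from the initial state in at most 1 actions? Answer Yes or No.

No

1. move(f,a)  →  {above(a), above(f), at(a), at(c), inpos(a), near(c)}
2. flip(b,a)  →  {above(f), at(b), at(c), inpos(a), near(b), near(c)}
optimal plan length = 2; 2 > 1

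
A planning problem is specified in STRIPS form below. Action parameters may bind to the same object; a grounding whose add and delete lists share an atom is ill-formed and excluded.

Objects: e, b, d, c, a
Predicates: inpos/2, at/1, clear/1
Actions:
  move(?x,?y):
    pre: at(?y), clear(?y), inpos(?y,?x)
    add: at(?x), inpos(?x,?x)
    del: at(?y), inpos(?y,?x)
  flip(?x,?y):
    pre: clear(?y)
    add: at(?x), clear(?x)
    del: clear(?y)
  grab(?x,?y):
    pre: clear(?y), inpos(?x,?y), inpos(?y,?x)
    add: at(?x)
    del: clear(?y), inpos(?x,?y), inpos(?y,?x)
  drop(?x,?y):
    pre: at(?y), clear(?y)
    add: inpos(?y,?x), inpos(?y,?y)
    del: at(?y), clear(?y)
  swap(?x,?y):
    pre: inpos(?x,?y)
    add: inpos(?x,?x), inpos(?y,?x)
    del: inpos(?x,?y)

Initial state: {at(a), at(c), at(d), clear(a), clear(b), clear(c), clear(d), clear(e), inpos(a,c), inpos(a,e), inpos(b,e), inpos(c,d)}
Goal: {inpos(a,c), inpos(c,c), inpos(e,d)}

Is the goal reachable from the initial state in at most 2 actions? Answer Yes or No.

1. move(e,a)  →  {at(c), at(d), at(e), clear(a), clear(b), clear(c), clear(d), clear(e), inpos(a,c), inpos(b,e), inpos(c,d), inpos(e,e)}
2. drop(e,c)  →  {at(d), at(e), clear(a), clear(b), clear(d), clear(e), inpos(a,c), inpos(b,e), inpos(c,c), inpos(c,d), inpos(c,e), inpos(e,e)}
3. drop(d,e)  →  {at(d), clear(a), clear(b), clear(d), inpos(a,c), inpos(b,e), inpos(c,c), inpos(c,d), inpos(c,e), inpos(e,d), inpos(e,e)}
optimal plan length = 3; 3 > 2

No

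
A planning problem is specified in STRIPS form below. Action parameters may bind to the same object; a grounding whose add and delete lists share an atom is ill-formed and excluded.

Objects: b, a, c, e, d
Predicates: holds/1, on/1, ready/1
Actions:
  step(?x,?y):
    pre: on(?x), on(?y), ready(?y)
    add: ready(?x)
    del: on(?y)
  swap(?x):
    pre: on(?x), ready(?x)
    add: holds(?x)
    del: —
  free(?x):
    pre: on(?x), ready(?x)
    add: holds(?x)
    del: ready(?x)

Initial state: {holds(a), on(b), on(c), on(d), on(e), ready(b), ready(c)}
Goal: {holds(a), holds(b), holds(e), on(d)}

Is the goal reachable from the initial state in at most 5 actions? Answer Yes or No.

Yes

1. step(e,c)  →  {holds(a), on(b), on(d), on(e), ready(b), ready(c), ready(e)}
2. swap(b)  →  {holds(a), holds(b), on(b), on(d), on(e), ready(b), ready(c), ready(e)}
3. swap(e)  →  {holds(a), holds(b), holds(e), on(b), on(d), on(e), ready(b), ready(c), ready(e)}
optimal plan length = 3; 3 ≤ 5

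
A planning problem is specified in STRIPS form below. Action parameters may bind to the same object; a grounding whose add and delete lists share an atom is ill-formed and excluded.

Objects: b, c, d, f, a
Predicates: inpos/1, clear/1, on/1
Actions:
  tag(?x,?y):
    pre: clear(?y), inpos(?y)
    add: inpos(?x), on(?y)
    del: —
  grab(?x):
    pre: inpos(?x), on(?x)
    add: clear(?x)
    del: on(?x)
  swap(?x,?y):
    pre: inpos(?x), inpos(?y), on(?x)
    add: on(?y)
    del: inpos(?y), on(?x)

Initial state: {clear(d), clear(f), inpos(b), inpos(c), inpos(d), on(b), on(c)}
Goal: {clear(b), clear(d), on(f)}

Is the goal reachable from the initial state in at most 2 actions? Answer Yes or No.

No

1. tag(f,d)  →  {clear(d), clear(f), inpos(b), inpos(c), inpos(d), inpos(f), on(b), on(c), on(d)}
2. tag(b,f)  →  {clear(d), clear(f), inpos(b), inpos(c), inpos(d), inpos(f), on(b), on(c), on(d), on(f)}
3. grab(b)  →  {clear(b), clear(d), clear(f), inpos(b), inpos(c), inpos(d), inpos(f), on(c), on(d), on(f)}
optimal plan length = 3; 3 > 2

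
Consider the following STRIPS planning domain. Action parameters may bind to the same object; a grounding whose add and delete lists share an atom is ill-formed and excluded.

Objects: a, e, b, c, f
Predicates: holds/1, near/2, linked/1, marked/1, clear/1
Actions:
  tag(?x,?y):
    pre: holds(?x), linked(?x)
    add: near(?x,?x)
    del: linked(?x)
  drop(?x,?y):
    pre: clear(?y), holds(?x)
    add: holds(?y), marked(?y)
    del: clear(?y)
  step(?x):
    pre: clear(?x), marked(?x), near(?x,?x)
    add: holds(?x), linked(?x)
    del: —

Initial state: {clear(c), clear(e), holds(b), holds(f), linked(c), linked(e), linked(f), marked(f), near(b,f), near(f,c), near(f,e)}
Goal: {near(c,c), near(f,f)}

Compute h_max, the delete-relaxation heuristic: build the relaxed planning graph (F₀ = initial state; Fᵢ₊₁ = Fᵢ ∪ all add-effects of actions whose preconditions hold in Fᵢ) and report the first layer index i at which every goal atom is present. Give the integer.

2

F0 = init (11 atoms)
F1 = F0 ∪ {holds(c), holds(e), marked(c), marked(e), near(f,f)}  (16 atoms)
F2 = F1 ∪ {near(c,c), near(e,e)}  (18 atoms)
goal ⊆ F2  ⇒  h_max = 2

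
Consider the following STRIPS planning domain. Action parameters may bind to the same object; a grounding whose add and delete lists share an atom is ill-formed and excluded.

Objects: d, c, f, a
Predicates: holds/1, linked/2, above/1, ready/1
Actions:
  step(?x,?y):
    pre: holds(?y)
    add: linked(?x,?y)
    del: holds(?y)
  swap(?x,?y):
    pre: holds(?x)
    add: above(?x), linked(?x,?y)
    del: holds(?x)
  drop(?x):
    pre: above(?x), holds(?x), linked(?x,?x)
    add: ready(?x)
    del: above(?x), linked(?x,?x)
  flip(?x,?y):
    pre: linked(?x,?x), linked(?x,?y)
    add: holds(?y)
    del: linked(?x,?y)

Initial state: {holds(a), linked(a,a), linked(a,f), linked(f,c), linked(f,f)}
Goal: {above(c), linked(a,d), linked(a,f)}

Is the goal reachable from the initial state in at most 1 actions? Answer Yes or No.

No

1. swap(a,d)  →  {above(a), linked(a,a), linked(a,d), linked(a,f), linked(f,c), linked(f,f)}
2. flip(f,c)  →  {above(a), holds(c), linked(a,a), linked(a,d), linked(a,f), linked(f,f)}
3. swap(c,d)  →  {above(a), above(c), linked(a,a), linked(a,d), linked(a,f), linked(c,d), linked(f,f)}
optimal plan length = 3; 3 > 1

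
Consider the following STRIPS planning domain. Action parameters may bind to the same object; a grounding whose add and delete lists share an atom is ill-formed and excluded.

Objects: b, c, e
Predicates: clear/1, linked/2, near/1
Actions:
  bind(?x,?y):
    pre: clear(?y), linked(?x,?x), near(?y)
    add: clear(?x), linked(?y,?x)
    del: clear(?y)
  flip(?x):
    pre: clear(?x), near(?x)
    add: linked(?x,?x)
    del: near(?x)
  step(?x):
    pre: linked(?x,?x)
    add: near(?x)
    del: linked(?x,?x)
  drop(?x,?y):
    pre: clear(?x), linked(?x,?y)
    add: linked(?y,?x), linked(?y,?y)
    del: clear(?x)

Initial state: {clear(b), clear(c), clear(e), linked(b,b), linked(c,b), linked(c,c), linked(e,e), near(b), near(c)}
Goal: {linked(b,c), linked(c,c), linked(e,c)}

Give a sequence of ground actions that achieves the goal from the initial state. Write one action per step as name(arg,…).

bind(c,b); step(e); bind(c,e)

1. bind(c,b)  →  {clear(c), clear(e), linked(b,b), linked(b,c), linked(c,b), linked(c,c), linked(e,e), near(b), near(c)}
2. step(e)  →  {clear(c), clear(e), linked(b,b), linked(b,c), linked(c,b), linked(c,c), near(b), near(c), near(e)}
3. bind(c,e)  →  {clear(c), linked(b,b), linked(b,c), linked(c,b), linked(c,c), linked(e,c), near(b), near(c), near(e)}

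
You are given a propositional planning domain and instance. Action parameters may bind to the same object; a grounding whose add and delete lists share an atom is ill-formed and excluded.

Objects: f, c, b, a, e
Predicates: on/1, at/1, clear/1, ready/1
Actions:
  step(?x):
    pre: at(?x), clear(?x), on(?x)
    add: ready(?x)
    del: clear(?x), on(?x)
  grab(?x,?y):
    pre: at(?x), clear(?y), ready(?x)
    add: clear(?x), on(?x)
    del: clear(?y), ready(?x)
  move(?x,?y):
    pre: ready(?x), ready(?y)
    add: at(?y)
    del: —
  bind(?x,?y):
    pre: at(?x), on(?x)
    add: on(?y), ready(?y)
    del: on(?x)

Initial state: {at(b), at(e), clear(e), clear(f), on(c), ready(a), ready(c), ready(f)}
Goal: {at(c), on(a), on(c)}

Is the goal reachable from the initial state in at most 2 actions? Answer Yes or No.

1. move(f,c)  →  {at(b), at(c), at(e), clear(e), clear(f), on(c), ready(a), ready(c), ready(f)}
2. move(f,a)  →  {at(a), at(b), at(c), at(e), clear(e), clear(f), on(c), ready(a), ready(c), ready(f)}
3. grab(a,f)  →  {at(a), at(b), at(c), at(e), clear(a), clear(e), on(a), on(c), ready(c), ready(f)}
optimal plan length = 3; 3 > 2

No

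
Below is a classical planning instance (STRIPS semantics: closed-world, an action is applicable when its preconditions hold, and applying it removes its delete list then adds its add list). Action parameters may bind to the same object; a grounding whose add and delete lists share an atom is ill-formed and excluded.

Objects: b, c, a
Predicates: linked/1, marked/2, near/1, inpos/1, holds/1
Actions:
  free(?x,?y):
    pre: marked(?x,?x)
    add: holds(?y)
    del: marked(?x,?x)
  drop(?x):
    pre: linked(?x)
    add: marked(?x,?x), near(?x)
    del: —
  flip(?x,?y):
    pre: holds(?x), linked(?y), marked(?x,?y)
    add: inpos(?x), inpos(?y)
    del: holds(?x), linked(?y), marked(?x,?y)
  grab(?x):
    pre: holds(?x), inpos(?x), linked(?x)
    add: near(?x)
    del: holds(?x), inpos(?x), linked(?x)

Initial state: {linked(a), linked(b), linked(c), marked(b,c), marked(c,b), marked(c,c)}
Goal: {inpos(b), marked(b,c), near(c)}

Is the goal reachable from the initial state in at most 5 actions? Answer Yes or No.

Yes

1. free(c,c)  →  {holds(c), linked(a), linked(b), linked(c), marked(b,c), marked(c,b)}
2. drop(c)  →  {holds(c), linked(a), linked(b), linked(c), marked(b,c), marked(c,b), marked(c,c), near(c)}
3. flip(c,b)  →  {inpos(b), inpos(c), linked(a), linked(c), marked(b,c), marked(c,c), near(c)}
optimal plan length = 3; 3 ≤ 5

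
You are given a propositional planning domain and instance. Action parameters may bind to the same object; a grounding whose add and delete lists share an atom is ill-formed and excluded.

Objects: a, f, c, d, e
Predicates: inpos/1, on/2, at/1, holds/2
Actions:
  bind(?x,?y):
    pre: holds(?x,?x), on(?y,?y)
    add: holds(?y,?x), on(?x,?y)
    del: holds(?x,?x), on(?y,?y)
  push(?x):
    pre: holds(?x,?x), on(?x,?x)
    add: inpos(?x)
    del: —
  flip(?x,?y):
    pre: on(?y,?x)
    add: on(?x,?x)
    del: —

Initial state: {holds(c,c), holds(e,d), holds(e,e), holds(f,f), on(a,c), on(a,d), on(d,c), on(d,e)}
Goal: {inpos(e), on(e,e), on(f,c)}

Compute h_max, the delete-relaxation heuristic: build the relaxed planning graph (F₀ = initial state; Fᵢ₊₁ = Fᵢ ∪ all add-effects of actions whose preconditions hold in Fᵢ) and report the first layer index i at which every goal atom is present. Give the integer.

2

F0 = init (8 atoms)
F1 = F0 ∪ {on(c,c), on(d,d), on(e,e)}  (11 atoms)
F2 = F1 ∪ {holds(c,e), holds(c,f), holds(d,c), holds(d,e), holds(d,f), holds(e,c), holds(e,f), inpos(c), inpos(e), on(c,d), on(c,e), on(e,c), on(e,d), on(f,c), on(f,d), on(f,e)}  (27 atoms)
goal ⊆ F2  ⇒  h_max = 2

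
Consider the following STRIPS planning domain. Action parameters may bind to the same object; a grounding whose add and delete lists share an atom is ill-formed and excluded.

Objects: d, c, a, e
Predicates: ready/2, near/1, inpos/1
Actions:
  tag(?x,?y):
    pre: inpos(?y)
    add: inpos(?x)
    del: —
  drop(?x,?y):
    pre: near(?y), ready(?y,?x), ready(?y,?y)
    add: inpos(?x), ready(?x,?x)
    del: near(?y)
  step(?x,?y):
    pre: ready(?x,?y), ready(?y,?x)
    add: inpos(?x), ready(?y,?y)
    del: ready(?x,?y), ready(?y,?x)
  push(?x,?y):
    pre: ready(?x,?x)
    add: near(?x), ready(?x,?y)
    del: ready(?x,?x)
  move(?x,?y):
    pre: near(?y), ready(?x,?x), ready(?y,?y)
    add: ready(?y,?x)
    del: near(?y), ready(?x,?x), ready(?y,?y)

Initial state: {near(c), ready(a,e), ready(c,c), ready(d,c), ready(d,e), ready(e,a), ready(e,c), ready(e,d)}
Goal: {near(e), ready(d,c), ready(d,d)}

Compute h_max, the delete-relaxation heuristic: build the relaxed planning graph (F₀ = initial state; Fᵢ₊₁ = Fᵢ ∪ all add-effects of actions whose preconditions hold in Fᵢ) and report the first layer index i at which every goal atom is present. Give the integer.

2

F0 = init (8 atoms)
F1 = F0 ∪ {inpos(a), inpos(c), inpos(d), inpos(e), ready(a,a), ready(c,a), ready(c,d), ready(c,e), ready(d,d), ready(e,e)}  (18 atoms)
F2 = F1 ∪ {near(a), near(d), near(e), ready(a,c), ready(a,d), ready(d,a)}  (24 atoms)
goal ⊆ F2  ⇒  h_max = 2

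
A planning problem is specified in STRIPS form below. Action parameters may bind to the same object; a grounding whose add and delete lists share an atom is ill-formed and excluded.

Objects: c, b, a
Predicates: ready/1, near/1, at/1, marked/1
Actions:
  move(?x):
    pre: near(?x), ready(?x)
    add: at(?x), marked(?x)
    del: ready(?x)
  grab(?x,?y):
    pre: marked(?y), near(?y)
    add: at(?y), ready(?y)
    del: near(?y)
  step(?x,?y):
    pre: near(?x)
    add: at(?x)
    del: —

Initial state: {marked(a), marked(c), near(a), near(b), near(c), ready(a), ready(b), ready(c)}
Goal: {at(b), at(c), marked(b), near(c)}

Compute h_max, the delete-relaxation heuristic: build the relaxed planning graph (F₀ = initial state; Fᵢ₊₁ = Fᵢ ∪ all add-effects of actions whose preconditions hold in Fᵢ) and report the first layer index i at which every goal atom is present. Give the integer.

1

F0 = init (8 atoms)
F1 = F0 ∪ {at(a), at(b), at(c), marked(b)}  (12 atoms)
goal ⊆ F1  ⇒  h_max = 1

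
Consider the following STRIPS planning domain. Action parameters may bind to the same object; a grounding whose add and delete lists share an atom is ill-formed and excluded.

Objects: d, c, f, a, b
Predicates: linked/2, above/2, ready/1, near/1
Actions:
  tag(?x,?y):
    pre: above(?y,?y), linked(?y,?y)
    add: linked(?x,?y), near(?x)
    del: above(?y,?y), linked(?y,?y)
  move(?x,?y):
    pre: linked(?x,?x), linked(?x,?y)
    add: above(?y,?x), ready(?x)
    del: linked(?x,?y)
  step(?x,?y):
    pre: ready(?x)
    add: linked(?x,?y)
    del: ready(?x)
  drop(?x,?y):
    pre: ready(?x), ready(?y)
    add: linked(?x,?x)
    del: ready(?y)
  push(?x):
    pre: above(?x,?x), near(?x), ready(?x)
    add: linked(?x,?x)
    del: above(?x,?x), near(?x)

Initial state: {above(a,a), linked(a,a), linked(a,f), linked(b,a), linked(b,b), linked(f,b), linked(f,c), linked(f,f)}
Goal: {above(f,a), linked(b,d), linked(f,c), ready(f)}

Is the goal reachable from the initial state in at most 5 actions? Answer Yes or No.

Yes

1. move(f,f)  →  {above(a,a), above(f,f), linked(a,a), linked(a,f), linked(b,a), linked(b,b), linked(f,b), linked(f,c), ready(f)}
2. move(a,f)  →  {above(a,a), above(f,a), above(f,f), linked(a,a), linked(b,a), linked(b,b), linked(f,b), linked(f,c), ready(a), ready(f)}
3. move(b,a)  →  {above(a,a), above(a,b), above(f,a), above(f,f), linked(a,a), linked(b,b), linked(f,b), linked(f,c), ready(a), ready(b), ready(f)}
4. step(b,d)  →  {above(a,a), above(a,b), above(f,a), above(f,f), linked(a,a), linked(b,b), linked(b,d), linked(f,b), linked(f,c), ready(a), ready(f)}
optimal plan length = 4; 4 ≤ 5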